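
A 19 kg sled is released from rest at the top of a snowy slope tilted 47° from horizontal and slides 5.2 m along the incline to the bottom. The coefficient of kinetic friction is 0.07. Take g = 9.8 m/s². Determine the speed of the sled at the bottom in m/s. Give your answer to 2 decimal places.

8.35 m/s

The weight component along the incline is mg sin 47° = 136.178 N and the normal force is N = mg cos 47° = 126.988 N.
Friction up the slope is f = μN = 0.07 × 126.988 = 8.889 N, so the net downslope force is 136.178 − 8.889 = 127.289 N and a = 127.289 / 19 = 6.6994 m/s².
Starting from rest over a distance of 5.2 m, v² = 2aL = 2 × 6.6994 × 5.2 = 69.6738, so v = 8.3471 m/s.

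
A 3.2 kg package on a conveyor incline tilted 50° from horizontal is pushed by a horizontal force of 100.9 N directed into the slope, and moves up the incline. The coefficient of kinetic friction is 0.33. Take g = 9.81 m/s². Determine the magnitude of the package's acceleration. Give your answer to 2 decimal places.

2.70 m/s²

The horizontal push has components F cos 50° = 100.9 × 0.6428 = 64.859 N up the incline and F sin 50° = 100.9 × 0.7660 = 77.289 N pressing into the surface.
The normal force is therefore N = mg cos 50° + F sin 50° = 20.179 + 77.289 = 97.468 N, and kinetic friction down the slope is μN = 0.33 × 97.468 = 32.164 N.
Along the incline: F cos 50° − mg sin 50° − μN = ma, so 64.859 − 24.046 − 32.164 = 3.2 a, giving a = 2.7028 m/s².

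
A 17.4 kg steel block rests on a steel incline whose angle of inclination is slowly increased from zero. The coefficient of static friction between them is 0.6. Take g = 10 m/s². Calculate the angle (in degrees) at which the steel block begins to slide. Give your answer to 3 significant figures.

At the threshold of sliding, static friction is at its maximum μ_s N and exactly balances the weight component along the incline: mg sin θ = μ_s mg cos θ.
Hence tan θ = μ_s = 0.6, so θ = arctan(0.6) = 30.9638°.

31.0°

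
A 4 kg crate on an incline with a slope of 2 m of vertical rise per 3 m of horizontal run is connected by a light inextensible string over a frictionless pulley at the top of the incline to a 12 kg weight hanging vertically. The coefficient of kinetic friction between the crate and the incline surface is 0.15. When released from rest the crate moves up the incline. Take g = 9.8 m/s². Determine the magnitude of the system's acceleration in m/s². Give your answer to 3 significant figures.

5.69 m/s²

For the crate on the incline: the weight component along the slope is m₁g sin 33.69° = 4 × 9.8 × 0.5547 = 21.744 N and the normal force is N = m₁g cos 33.69° = 32.616 N.
Kinetic friction opposes the crate's motion up the incline: f = μN = 0.15 × 32.616 = 4.892 N acting down the slope.
Newton's second law for the crate (up-slope positive): T − 21.744 − 4.892 = 4 a. For the hanging weight (downward positive): 12 × 9.8 − T = 12 a.
Adding the two equations eliminates T: 90.964 = 16 a, so a = 5.6852 m/s².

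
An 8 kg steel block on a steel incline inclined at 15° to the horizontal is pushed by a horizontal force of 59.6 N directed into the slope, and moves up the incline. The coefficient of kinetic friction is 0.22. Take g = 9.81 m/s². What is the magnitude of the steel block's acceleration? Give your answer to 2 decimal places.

The horizontal push has components F cos 15° = 59.6 × 0.9659 = 57.568 N up the incline and F sin 15° = 59.6 × 0.2588 = 15.424 N pressing into the surface.
The normal force is therefore N = mg cos 15° + F sin 15° = 75.804 + 15.424 = 91.228 N, and kinetic friction down the slope is μN = 0.22 × 91.228 = 20.070 N.
Along the incline: F cos 15° − mg sin 15° − μN = ma, so 57.568 − 20.311 − 20.070 = 8 a, giving a = 2.1484 m/s².

2.15 m/s²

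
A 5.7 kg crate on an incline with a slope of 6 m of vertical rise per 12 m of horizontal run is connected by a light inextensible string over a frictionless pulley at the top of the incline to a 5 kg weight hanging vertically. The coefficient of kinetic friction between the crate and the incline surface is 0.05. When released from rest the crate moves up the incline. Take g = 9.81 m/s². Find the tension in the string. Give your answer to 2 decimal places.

For the crate on the incline: the weight component along the slope is m₁g sin 26.57° = 5.7 × 9.81 × 0.4472 = 25.006 N and the normal force is N = m₁g cos 26.57° = 50.014 N.
Kinetic friction opposes the crate's motion up the incline: f = μN = 0.05 × 50.014 = 2.501 N acting down the slope.
Newton's second law for the crate (up-slope positive): T − 25.006 − 2.501 = 5.7 a. For the hanging weight (downward positive): 5 × 9.81 − T = 5 a.
Adding the two equations eliminates T: 21.543 = 10.7 a, so a = 2.0134 m/s².
Then from the hanging weight's equation, T = 5 × (9.81 − 2.0134) = 38.983 N.

38.98 N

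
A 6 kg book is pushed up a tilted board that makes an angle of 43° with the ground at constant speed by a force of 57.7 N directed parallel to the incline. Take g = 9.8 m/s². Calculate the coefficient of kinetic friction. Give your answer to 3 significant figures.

0.409

At constant speed ΣF = 0 along the incline. The applied 57.7 N acts up the slope; the weight component mg sin 43° = 40.102 N and kinetic friction μN both act down the slope.
So 57.7 = 40.102 + μ × 43.004, giving μ = (57.7 − 40.102) / 43.004 = 0.4092.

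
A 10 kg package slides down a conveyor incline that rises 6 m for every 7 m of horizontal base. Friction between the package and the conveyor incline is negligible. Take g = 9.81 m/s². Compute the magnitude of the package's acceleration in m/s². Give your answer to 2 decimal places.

6.38 m/s²

Resolving the weight along the incline: the component pulling the package down the slope is mg sin 40.60° = 10 × 9.81 × 0.6508 = 63.843 N, and the normal force is N = mg cos 40.60° = 10 × 9.81 × 0.7593 = 74.487 N.
With no friction the net force along the incline is 63.843 N, so a = g sin 40.60° = 63.843 / 10 = 6.3843 m/s².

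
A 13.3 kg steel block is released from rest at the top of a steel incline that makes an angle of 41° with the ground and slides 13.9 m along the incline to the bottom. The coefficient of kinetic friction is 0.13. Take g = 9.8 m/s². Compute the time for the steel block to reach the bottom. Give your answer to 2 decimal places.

2.25 s

The weight component along the incline is mg sin 41° = 85.511 N and the normal force is N = mg cos 41° = 98.369 N.
Friction up the slope is f = μN = 0.13 × 98.369 = 12.788 N, so the net downslope force is 85.511 − 12.788 = 72.723 N and a = 72.723 / 13.3 = 5.4679 m/s².
Starting from rest, L = ½at², so t = √(2L/a) = √(2 × 13.9 / 5.4679) = 2.2548 s.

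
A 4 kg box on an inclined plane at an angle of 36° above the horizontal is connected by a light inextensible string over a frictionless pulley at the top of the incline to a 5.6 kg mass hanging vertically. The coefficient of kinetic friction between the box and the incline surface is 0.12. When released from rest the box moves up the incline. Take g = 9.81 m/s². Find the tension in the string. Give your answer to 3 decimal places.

38.567 N

For the box on the incline: the weight component along the slope is m₁g sin 36° = 4 × 9.81 × 0.5878 = 23.065 N and the normal force is N = m₁g cos 36° = 31.746 N.
Kinetic friction opposes the box's motion up the incline: f = μN = 0.12 × 31.746 = 3.810 N acting down the slope.
Newton's second law for the box (up-slope positive): T − 23.065 − 3.810 = 4 a. For the hanging mass (downward positive): 5.6 × 9.81 − T = 5.6 a.
Adding the two equations eliminates T: 28.061 = 9.6 a, so a = 2.9230 m/s².
Then from the hanging mass's equation, T = 5.6 × (9.81 − 2.9230) = 38.567 N.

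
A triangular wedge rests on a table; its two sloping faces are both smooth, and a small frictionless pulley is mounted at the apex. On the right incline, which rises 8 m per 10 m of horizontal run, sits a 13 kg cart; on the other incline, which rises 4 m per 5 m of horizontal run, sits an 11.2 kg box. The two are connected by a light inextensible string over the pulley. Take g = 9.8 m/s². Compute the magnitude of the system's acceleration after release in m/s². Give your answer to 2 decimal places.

0.46 m/s²

Resolve each weight along its own incline: the 13 kg mass has component 13 × 9.8 × sin 38.66° = 79.586 N down its slope, and the 11.2 kg mass has 11.2 × 9.8 × sin 38.66° = 68.567 N down its slope.
The 13 kg side's 79.586 N exceeds the other side's 68.567 N, so that mass slides down and the 11.2 kg mass slides up. Taking that direction as positive, Newton's second law for the whole system gives 79.586 − 68.567 = (13 + 11.2) a, so a = 11.019 / 24.2 = 0.4553 m/s².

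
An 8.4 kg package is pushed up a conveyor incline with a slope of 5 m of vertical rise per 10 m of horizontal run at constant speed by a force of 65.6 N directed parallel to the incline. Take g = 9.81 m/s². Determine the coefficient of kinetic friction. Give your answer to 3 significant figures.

At constant speed ΣF = 0 along the incline. The applied 65.6 N acts up the slope; the weight component mg sin 26.57° = 36.852 N and kinetic friction μN both act down the slope.
So 65.6 = 36.852 + μ × 73.704, giving μ = (65.6 − 36.852) / 73.704 = 0.3900.

0.390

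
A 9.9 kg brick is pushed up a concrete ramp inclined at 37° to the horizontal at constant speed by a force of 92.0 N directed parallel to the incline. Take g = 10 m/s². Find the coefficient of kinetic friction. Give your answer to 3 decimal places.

At constant speed ΣF = 0 along the incline. The applied 92.0 N acts up the slope; the weight component mg sin 37° = 59.580 N and kinetic friction μN both act down the slope.
So 92.0 = 59.580 + μ × 79.065, giving μ = (92.0 − 59.580) / 79.065 = 0.4100.

0.410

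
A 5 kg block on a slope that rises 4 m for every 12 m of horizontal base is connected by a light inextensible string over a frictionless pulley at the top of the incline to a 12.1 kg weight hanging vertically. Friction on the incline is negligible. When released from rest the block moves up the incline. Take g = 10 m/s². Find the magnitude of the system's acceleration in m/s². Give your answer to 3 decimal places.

For the block on the incline: the weight component along the slope is m₁g sin 18.43° = 5 × 10 × 0.3162 = 15.810 N and the normal force is N = m₁g cos 18.43° = 47.434 N.
Newton's second law for the block (up-slope positive): T − 15.810 = 5 a. For the hanging weight (downward positive): 12.1 × 10 − T = 12.1 a.
Adding the two equations eliminates T: 105.190 = 17.1 a, so a = 6.1515 m/s².

6.151 m/s²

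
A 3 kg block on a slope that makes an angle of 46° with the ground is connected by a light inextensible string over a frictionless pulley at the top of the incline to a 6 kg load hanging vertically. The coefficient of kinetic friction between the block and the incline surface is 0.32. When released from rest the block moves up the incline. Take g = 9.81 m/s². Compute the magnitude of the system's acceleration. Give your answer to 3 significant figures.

For the block on the incline: the weight component along the slope is m₁g sin 46° = 3 × 9.81 × 0.7193 = 21.169 N and the normal force is N = m₁g cos 46° = 20.444 N.
Kinetic friction opposes the block's motion up the incline: f = μN = 0.32 × 20.444 = 6.542 N acting down the slope.
Newton's second law for the block (up-slope positive): T − 21.169 − 6.542 = 3 a. For the hanging load (downward positive): 6 × 9.81 − T = 6 a.
Adding the two equations eliminates T: 31.149 = 9 a, so a = 3.4610 m/s².

3.46 m/s²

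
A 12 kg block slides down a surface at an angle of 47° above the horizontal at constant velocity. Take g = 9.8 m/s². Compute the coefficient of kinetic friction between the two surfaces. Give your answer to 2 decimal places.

At constant velocity the net force along the incline is zero: mg sin 47° = μ mg cos 47°.
So μ = tan 47° = 0.7314 / 0.6820 = 1.0724.

1.07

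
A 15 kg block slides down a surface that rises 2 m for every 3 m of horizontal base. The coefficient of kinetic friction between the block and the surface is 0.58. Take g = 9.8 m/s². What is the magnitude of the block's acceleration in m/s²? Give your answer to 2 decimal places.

0.71 m/s²

Resolving the weight along the incline: the component pulling the block down the slope is mg sin 33.69° = 15 × 9.8 × 0.5547 = 81.541 N, and the normal force is N = mg cos 33.69° = 15 × 9.8 × 0.8321 = 122.319 N.
Kinetic friction acts up the slope with magnitude f = μN = 0.58 × 122.319 = 70.945 N.
Net force along the incline is 81.541 − 70.945 = 10.596 N, so a = 10.596 / 15 = 0.7064 m/s².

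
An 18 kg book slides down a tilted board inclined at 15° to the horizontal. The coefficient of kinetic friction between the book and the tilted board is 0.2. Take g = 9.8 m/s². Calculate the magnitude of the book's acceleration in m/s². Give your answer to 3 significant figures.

0.643 m/s²

Resolving the weight along the incline: the component pulling the book down the slope is mg sin 15° = 18 × 9.8 × 0.2588 = 45.652 N, and the normal force is N = mg cos 15° = 18 × 9.8 × 0.9659 = 170.385 N.
Kinetic friction acts up the slope with magnitude f = μN = 0.2 × 170.385 = 34.077 N.
Net force along the incline is 45.652 − 34.077 = 11.575 N, so a = 11.575 / 18 = 0.6431 m/s².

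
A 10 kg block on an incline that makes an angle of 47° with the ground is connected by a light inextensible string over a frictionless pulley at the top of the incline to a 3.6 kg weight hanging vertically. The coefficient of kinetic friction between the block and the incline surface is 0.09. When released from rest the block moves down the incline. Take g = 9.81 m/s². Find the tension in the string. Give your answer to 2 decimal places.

For the block on the incline: the weight component along the slope is m₁g sin 47° = 10 × 9.81 × 0.7314 = 71.750 N and the normal force is N = m₁g cos 47° = 66.904 N.
Kinetic friction opposes the block's motion down the incline: f = μN = 0.09 × 66.904 = 6.021 N acting up the slope.
Newton's second law for the block (down-slope positive): 71.750 − 6.021 − T = 10 a. For the hanging weight (upward positive): T − 3.6 × 9.81 = 3.6 a.
Adding the two equations eliminates T: 30.413 = 13.6 a, so a = 2.2363 m/s².
Then from the hanging weight's equation, T = 3.6 × (9.81 + 2.2363) = 43.367 N.

43.37 N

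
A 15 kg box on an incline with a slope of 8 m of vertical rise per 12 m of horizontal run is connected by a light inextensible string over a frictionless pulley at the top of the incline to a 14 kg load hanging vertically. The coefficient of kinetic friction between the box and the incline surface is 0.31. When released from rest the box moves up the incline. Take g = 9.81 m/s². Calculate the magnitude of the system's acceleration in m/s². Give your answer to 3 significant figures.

0.612 m/s²

For the box on the incline: the weight component along the slope is m₁g sin 33.69° = 15 × 9.81 × 0.5547 = 81.624 N and the normal force is N = m₁g cos 33.69° = 122.436 N.
Kinetic friction opposes the box's motion up the incline: f = μN = 0.31 × 122.436 = 37.955 N acting down the slope.
Newton's second law for the box (up-slope positive): T − 81.624 − 37.955 = 15 a. For the hanging load (downward positive): 14 × 9.81 − T = 14 a.
Adding the two equations eliminates T: 17.761 = 29 a, so a = 0.6124 m/s².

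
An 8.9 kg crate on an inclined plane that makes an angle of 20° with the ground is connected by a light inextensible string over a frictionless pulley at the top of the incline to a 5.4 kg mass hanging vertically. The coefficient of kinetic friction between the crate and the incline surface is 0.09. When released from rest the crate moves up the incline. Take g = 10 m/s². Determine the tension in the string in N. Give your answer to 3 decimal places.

For the crate on the incline: the weight component along the slope is m₁g sin 20° = 8.9 × 10 × 0.3420 = 30.438 N and the normal force is N = m₁g cos 20° = 83.633 N.
Kinetic friction opposes the crate's motion up the incline: f = μN = 0.09 × 83.633 = 7.527 N acting down the slope.
Newton's second law for the crate (up-slope positive): T − 30.438 − 7.527 = 8.9 a. For the hanging mass (downward positive): 5.4 × 10 − T = 5.4 a.
Adding the two equations eliminates T: 16.035 = 14.3 a, so a = 1.1213 m/s².
Then from the hanging mass's equation, T = 5.4 × (10 − 1.1213) = 47.945 N.

47.945 N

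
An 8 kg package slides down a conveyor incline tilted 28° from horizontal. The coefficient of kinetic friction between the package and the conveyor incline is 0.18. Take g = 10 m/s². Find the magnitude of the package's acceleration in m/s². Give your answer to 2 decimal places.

3.11 m/s²

Resolving the weight along the incline: the component pulling the package down the slope is mg sin 28° = 8 × 10 × 0.4695 = 37.560 N, and the normal force is N = mg cos 28° = 8 × 10 × 0.8829 = 70.632 N.
Kinetic friction acts up the slope with magnitude f = μN = 0.18 × 70.632 = 12.714 N.
Net force along the incline is 37.560 − 12.714 = 24.846 N, so a = 24.846 / 8 = 3.1058 m/s².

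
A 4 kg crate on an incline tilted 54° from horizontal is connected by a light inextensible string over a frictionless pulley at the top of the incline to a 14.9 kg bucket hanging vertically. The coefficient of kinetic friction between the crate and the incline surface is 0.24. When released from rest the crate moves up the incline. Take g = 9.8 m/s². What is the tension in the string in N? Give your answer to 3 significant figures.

For the crate on the incline: the weight component along the slope is m₁g sin 54° = 4 × 9.8 × 0.8090 = 31.713 N and the normal force is N = m₁g cos 54° = 23.041 N.
Kinetic friction opposes the crate's motion up the incline: f = μN = 0.24 × 23.041 = 5.530 N acting down the slope.
Newton's second law for the crate (up-slope positive): T − 31.713 − 5.530 = 4 a. For the hanging bucket (downward positive): 14.9 × 9.8 − T = 14.9 a.
Adding the two equations eliminates T: 108.777 = 18.9 a, so a = 5.7554 m/s².
Then from the hanging bucket's equation, T = 14.9 × (9.8 − 5.7554) = 60.265 N.

60.3 N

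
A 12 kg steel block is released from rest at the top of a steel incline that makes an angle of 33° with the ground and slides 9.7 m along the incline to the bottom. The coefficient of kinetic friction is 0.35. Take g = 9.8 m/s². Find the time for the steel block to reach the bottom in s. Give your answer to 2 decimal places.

2.81 s

The weight component along the incline is mg sin 33° = 64.050 N and the normal force is N = mg cos 33° = 98.628 N.
Friction up the slope is f = μN = 0.35 × 98.628 = 34.520 N, so the net downslope force is 64.050 − 34.520 = 29.530 N and a = 29.530 / 12 = 2.4608 m/s².
Starting from rest, L = ½at², so t = √(2L/a) = √(2 × 9.7 / 2.4608) = 2.8078 s.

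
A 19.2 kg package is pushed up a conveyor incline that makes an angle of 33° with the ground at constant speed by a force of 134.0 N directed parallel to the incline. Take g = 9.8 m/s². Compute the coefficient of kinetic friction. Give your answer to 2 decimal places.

At constant speed ΣF = 0 along the incline. The applied 134.0 N acts up the slope; the weight component mg sin 33° = 102.479 N and kinetic friction μN both act down the slope.
So 134.0 = 102.479 + μ × 157.804, giving μ = (134.0 − 102.479) / 157.804 = 0.1997.

0.20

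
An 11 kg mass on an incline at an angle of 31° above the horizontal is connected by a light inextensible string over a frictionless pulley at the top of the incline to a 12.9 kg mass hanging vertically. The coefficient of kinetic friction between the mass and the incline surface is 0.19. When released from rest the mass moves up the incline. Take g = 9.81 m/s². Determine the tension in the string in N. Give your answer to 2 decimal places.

97.73 N

For the mass on the incline: the weight component along the slope is m₁g sin 31° = 11 × 9.81 × 0.5150 = 55.574 N and the normal force is N = m₁g cos 31° = 92.497 N.
Kinetic friction opposes the mass's motion up the incline: f = μN = 0.19 × 92.497 = 17.574 N acting down the slope.
Newton's second law for the mass (up-slope positive): T − 55.574 − 17.574 = 11 a. For the hanging mass (downward positive): 12.9 × 9.81 − T = 12.9 a.
Adding the two equations eliminates T: 53.401 = 23.9 a, so a = 2.2344 m/s².
Then from the hanging mass's equation, T = 12.9 × (9.81 − 2.2344) = 97.725 N.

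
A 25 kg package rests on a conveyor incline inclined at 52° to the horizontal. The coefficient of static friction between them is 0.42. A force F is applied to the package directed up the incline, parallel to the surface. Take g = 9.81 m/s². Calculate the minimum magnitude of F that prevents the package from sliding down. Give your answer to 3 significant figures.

130 N

The normal force is N = mg cos 52° = 150.991 N. With F at its minimum the package is on the verge of sliding down, so static friction is at its maximum μ_s N = 0.42 × 150.991 = 63.416 N and acts up the slope.
Equilibrium along the incline: F + μ_s N = mg sin 52°, so F = 193.260 − 63.416 = 129.844 N.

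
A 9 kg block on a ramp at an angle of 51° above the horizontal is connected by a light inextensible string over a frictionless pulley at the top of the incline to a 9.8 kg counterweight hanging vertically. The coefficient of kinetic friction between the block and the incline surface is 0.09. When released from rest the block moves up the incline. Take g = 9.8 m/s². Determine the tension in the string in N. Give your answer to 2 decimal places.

84.31 N

For the block on the incline: the weight component along the slope is m₁g sin 51° = 9 × 9.8 × 0.7771 = 68.540 N and the normal force is N = m₁g cos 51° = 55.506 N.
Kinetic friction opposes the block's motion up the incline: f = μN = 0.09 × 55.506 = 4.996 N acting down the slope.
Newton's second law for the block (up-slope positive): T − 68.540 − 4.996 = 9 a. For the hanging counterweight (downward positive): 9.8 × 9.8 − T = 9.8 a.
Adding the two equations eliminates T: 22.504 = 18.8 a, so a = 1.1970 m/s².
Then from the hanging counterweight's equation, T = 9.8 × (9.8 − 1.1970) = 84.309 N.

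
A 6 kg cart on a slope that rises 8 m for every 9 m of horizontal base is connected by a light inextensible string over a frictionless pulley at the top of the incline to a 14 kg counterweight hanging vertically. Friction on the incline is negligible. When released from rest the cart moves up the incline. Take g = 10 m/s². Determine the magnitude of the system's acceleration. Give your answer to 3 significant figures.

For the cart on the incline: the weight component along the slope is m₁g sin 41.63° = 6 × 10 × 0.6644 = 39.864 N and the normal force is N = m₁g cos 41.63° = 44.845 N.
Newton's second law for the cart (up-slope positive): T − 39.864 = 6 a. For the hanging counterweight (downward positive): 14 × 10 − T = 14 a.
Adding the two equations eliminates T: 100.136 = 20 a, so a = 5.0068 m/s².

5.01 m/s²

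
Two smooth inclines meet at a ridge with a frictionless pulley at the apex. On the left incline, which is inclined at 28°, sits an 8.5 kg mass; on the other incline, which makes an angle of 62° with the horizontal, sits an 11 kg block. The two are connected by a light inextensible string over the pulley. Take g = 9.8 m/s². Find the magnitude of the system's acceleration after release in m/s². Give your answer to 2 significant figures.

2.9 m/s²

Resolve each weight along its own incline: the 8.5 kg mass has component 8.5 × 9.8 × sin 28° = 39.107 N down its slope, and the 11 kg mass has 11 × 9.8 × sin 62° = 95.182 N down its slope.
The 11 kg side's 95.182 N exceeds the other side's 39.107 N, so that mass slides down and the 8.5 kg mass slides up. Taking that direction as positive, Newton's second law for the whole system gives 95.182 − 39.107 = (8.5 + 11) a, so a = 56.075 / 19.5 = 2.8756 m/s².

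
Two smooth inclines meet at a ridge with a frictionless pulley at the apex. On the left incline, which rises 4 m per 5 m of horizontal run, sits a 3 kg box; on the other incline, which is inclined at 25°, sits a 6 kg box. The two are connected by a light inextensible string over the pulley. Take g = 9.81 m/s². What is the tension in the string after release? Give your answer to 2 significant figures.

Resolve each weight along its own incline: the 3 kg mass has component 3 × 9.81 × sin 38.66° = 18.385 N down its slope, and the 6 kg mass has 6 × 9.81 × sin 25° = 24.875 N down its slope.
The 6 kg side's 24.875 N exceeds the other side's 18.385 N, so that mass slides down and the 3 kg mass slides up. Taking that direction as positive, Newton's second law for the whole system gives 24.875 − 18.385 = (3 + 6) a, so a = 6.490 / 9 = 0.7211 m/s².
For the 3 kg mass (up-slope positive): T − 18.385 = 3 × 0.7211, so T = 20.548 N.

21 N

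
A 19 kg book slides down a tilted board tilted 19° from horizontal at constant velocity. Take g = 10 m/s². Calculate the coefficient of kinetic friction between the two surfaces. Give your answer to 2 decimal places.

At constant velocity the net force along the incline is zero: mg sin 19° = μ mg cos 19°.
So μ = tan 19° = 0.3256 / 0.9455 = 0.3444.

0.34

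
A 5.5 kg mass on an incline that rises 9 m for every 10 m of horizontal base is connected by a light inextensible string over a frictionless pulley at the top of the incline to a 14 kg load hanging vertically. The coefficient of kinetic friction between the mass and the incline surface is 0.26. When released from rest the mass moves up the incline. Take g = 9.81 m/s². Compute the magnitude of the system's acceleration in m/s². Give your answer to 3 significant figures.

4.66 m/s²

For the mass on the incline: the weight component along the slope is m₁g sin 41.99° = 5.5 × 9.81 × 0.6690 = 36.096 N and the normal force is N = m₁g cos 41.99° = 40.104 N.
Kinetic friction opposes the mass's motion up the incline: f = μN = 0.26 × 40.104 = 10.427 N acting down the slope.
Newton's second law for the mass (up-slope positive): T − 36.096 − 10.427 = 5.5 a. For the hanging load (downward positive): 14 × 9.81 − T = 14 a.
Adding the two equations eliminates T: 90.817 = 19.5 a, so a = 4.6573 m/s².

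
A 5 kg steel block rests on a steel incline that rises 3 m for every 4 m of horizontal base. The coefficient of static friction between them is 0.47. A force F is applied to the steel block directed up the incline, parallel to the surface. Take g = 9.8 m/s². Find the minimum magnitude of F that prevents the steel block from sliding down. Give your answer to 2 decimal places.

The normal force is N = mg cos 36.87° = 39.200 N. With F at its minimum the steel block is on the verge of sliding down, so static friction is at its maximum μ_s N = 0.47 × 39.200 = 18.424 N and acts up the slope.
Equilibrium along the incline: F + μ_s N = mg sin 36.87°, so F = 29.400 − 18.424 = 10.976 N.

10.98 N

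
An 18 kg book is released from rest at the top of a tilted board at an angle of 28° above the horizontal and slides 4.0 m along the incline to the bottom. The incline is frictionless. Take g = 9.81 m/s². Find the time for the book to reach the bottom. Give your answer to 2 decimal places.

The weight component along the incline is mg sin 28° = 82.899 N and the normal force is N = mg cos 28° = 155.911 N.
With no friction, a = g sin 28° = 4.6055 m/s².
Starting from rest, L = ½at², so t = √(2L/a) = √(2 × 4.0 / 4.6055) = 1.3180 s.

1.32 s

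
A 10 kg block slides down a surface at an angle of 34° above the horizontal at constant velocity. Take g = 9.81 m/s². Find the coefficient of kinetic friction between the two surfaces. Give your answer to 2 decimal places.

At constant velocity the net force along the incline is zero: mg sin 34° = μ mg cos 34°.
So μ = tan 34° = 0.5592 / 0.8290 = 0.6745.

0.67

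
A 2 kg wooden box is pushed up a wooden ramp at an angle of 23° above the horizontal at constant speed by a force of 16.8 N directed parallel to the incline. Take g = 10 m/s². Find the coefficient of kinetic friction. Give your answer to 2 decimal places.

0.49

At constant speed ΣF = 0 along the incline. The applied 16.8 N acts up the slope; the weight component mg sin 23° = 7.815 N and kinetic friction μN both act down the slope.
So 16.8 = 7.815 + μ × 18.410, giving μ = (16.8 − 7.815) / 18.410 = 0.4880.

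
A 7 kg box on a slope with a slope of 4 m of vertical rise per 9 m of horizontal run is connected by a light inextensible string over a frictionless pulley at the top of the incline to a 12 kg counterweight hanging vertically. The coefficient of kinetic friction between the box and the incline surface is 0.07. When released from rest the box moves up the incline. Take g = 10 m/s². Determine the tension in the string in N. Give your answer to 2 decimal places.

64.99 N

For the box on the incline: the weight component along the slope is m₁g sin 23.96° = 7 × 10 × 0.4061 = 28.427 N and the normal force is N = m₁g cos 23.96° = 63.967 N.
Kinetic friction opposes the box's motion up the incline: f = μN = 0.07 × 63.967 = 4.478 N acting down the slope.
Newton's second law for the box (up-slope positive): T − 28.427 − 4.478 = 7 a. For the hanging counterweight (downward positive): 12 × 10 − T = 12 a.
Adding the two equations eliminates T: 87.095 = 19 a, so a = 4.5839 m/s².
Then from the hanging counterweight's equation, T = 12 × (10 − 4.5839) = 64.993 N.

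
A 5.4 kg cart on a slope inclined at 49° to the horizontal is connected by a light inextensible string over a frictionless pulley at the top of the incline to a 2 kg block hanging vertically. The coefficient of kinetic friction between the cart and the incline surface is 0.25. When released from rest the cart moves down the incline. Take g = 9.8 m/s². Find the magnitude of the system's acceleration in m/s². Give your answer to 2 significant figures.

For the cart on the incline: the weight component along the slope is m₁g sin 49° = 5.4 × 9.8 × 0.7547 = 39.939 N and the normal force is N = m₁g cos 49° = 34.719 N.
Kinetic friction opposes the cart's motion down the incline: f = μN = 0.25 × 34.719 = 8.680 N acting up the slope.
Newton's second law for the cart (down-slope positive): 39.939 − 8.680 − T = 5.4 a. For the hanging block (upward positive): T − 2 × 9.8 = 2 a.
Adding the two equations eliminates T: 11.659 = 7.4 a, so a = 1.5755 m/s².

1.6 m/s²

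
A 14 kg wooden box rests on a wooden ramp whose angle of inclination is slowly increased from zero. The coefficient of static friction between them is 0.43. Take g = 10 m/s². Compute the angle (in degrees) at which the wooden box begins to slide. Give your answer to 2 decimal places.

At the threshold of sliding, static friction is at its maximum μ_s N and exactly balances the weight component along the incline: mg sin θ = μ_s mg cos θ.
Hence tan θ = μ_s = 0.43, so θ = arctan(0.43) = 23.2677°.

23.27°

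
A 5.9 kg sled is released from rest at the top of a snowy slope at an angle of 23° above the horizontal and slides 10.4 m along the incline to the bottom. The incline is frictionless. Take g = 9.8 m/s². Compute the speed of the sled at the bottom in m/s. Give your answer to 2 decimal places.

The weight component along the incline is mg sin 23° = 22.592 N and the normal force is N = mg cos 23° = 53.224 N.
With no friction, a = g sin 23° = 3.8292 m/s².
Starting from rest over a distance of 10.4 m, v² = 2aL = 2 × 3.8292 × 10.4 = 79.6474, so v = 8.9245 m/s.

8.92 m/s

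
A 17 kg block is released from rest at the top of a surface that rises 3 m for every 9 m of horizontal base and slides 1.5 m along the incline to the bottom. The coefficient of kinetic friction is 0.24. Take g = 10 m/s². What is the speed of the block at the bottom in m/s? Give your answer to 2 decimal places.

1.63 m/s

The weight component along the incline is mg sin 18.43° = 53.759 N and the normal force is N = mg cos 18.43° = 161.276 N.
Friction up the slope is f = μN = 0.24 × 161.276 = 38.706 N, so the net downslope force is 53.759 − 38.706 = 15.053 N and a = 15.053 / 17 = 0.8855 m/s².
Starting from rest over a distance of 1.5 m, v² = 2aL = 2 × 0.8855 × 1.5 = 2.6565, so v = 1.6299 m/s.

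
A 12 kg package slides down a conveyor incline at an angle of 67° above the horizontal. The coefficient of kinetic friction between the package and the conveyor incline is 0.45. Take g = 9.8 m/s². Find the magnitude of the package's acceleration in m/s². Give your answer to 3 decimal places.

7.298 m/s²

Resolving the weight along the incline: the component pulling the package down the slope is mg sin 67° = 12 × 9.8 × 0.9205 = 108.251 N, and the normal force is N = mg cos 67° = 12 × 9.8 × 0.3907 = 45.946 N.
Kinetic friction acts up the slope with magnitude f = μN = 0.45 × 45.946 = 20.676 N.
Net force along the incline is 108.251 − 20.676 = 87.575 N, so a = 87.575 / 12 = 7.2979 m/s².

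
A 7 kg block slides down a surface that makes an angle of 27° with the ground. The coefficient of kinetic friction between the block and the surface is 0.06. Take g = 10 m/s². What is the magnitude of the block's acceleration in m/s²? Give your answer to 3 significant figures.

Resolving the weight along the incline: the component pulling the block down the slope is mg sin 27° = 7 × 10 × 0.4540 = 31.780 N, and the normal force is N = mg cos 27° = 7 × 10 × 0.8910 = 62.370 N.
Kinetic friction acts up the slope with magnitude f = μN = 0.06 × 62.370 = 3.742 N.
Net force along the incline is 31.780 − 3.742 = 28.038 N, so a = 28.038 / 7 = 4.0054 m/s².

4.01 m/s²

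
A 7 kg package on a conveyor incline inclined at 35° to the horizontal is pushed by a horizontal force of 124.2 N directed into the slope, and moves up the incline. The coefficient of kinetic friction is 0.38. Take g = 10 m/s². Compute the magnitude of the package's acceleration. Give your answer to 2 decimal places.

The horizontal push has components F cos 35° = 124.2 × 0.8192 = 101.745 N up the incline and F sin 35° = 124.2 × 0.5736 = 71.241 N pressing into the surface.
The normal force is therefore N = mg cos 35° + F sin 35° = 57.344 + 71.241 = 128.585 N, and kinetic friction down the slope is μN = 0.38 × 128.585 = 48.862 N.
Along the incline: F cos 35° − mg sin 35° − μN = ma, so 101.745 − 40.152 − 48.862 = 7 a, giving a = 1.8187 m/s².

1.82 m/s²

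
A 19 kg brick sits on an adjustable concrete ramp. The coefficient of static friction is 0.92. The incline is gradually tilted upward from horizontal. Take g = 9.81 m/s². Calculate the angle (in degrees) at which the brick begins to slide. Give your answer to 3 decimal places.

At the threshold of sliding, static friction is at its maximum μ_s N and exactly balances the weight component along the incline: mg sin θ = μ_s mg cos θ.
Hence tan θ = μ_s = 0.92, so θ = arctan(0.92) = 42.6141°.

42.614°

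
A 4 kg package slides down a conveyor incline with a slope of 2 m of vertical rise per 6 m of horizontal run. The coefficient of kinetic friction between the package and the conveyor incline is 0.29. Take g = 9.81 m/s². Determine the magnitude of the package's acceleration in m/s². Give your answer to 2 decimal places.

Resolving the weight along the incline: the component pulling the package down the slope is mg sin 18.43° = 4 × 9.81 × 0.3162 = 12.408 N, and the normal force is N = mg cos 18.43° = 4 × 9.81 × 0.9487 = 37.227 N.
Kinetic friction acts up the slope with magnitude f = μN = 0.29 × 37.227 = 10.796 N.
Net force along the incline is 12.408 − 10.796 = 1.612 N, so a = 1.612 / 4 = 0.4030 m/s².

0.40 m/s²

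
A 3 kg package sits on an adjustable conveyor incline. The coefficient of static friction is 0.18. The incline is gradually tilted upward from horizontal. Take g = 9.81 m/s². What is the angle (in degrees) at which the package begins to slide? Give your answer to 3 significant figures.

At the threshold of sliding, static friction is at its maximum μ_s N and exactly balances the weight component along the incline: mg sin θ = μ_s mg cos θ.
Hence tan θ = μ_s = 0.18, so θ = arctan(0.18) = 10.2040°.

10.2°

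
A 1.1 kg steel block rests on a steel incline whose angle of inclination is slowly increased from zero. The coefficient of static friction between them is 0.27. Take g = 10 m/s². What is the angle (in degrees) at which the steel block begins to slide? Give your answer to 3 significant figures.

15.1°

At the threshold of sliding, static friction is at its maximum μ_s N and exactly balances the weight component along the incline: mg sin θ = μ_s mg cos θ.
Hence tan θ = μ_s = 0.27, so θ = arctan(0.27) = 15.1096°.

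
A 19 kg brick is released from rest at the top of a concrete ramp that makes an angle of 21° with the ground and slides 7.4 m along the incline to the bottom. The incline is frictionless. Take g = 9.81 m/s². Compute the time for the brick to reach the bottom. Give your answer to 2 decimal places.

The weight component along the incline is mg sin 21° = 66.796 N and the normal force is N = mg cos 21° = 174.010 N.
With no friction, a = g sin 21° = 3.5156 m/s².
Starting from rest, L = ½at², so t = √(2L/a) = √(2 × 7.4 / 3.5156) = 2.0518 s.

2.05 s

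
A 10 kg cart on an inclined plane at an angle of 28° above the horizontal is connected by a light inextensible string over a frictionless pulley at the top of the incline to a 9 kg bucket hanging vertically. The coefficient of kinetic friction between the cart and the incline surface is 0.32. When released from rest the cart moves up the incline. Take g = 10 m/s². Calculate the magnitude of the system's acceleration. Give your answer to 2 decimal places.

For the cart on the incline: the weight component along the slope is m₁g sin 28° = 10 × 10 × 0.4695 = 46.950 N and the normal force is N = m₁g cos 28° = 88.295 N.
Kinetic friction opposes the cart's motion up the incline: f = μN = 0.32 × 88.295 = 28.254 N acting down the slope.
Newton's second law for the cart (up-slope positive): T − 46.950 − 28.254 = 10 a. For the hanging bucket (downward positive): 9 × 10 − T = 9 a.
Adding the two equations eliminates T: 14.796 = 19 a, so a = 0.7787 m/s².

0.78 m/s²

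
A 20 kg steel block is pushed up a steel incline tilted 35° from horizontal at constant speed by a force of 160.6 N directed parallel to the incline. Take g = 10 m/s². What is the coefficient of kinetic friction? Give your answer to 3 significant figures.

At constant speed ΣF = 0 along the incline. The applied 160.6 N acts up the slope; the weight component mg sin 35° = 114.715 N and kinetic friction μN both act down the slope.
So 160.6 = 114.715 + μ × 163.830, giving μ = (160.6 − 114.715) / 163.830 = 0.2801.

0.280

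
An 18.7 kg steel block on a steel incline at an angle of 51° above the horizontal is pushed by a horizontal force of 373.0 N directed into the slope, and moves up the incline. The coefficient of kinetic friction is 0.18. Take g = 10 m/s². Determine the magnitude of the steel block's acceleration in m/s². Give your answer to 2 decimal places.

The horizontal push has components F cos 51° = 373.0 × 0.6293 = 234.729 N up the incline and F sin 51° = 373.0 × 0.7771 = 289.858 N pressing into the surface.
The normal force is therefore N = mg cos 51° + F sin 51° = 117.679 + 289.858 = 407.537 N, and kinetic friction down the slope is μN = 0.18 × 407.537 = 73.357 N.
Along the incline: F cos 51° − mg sin 51° − μN = ma, so 234.729 − 145.318 − 73.357 = 18.7 a, giving a = 0.8585 m/s².

0.86 m/s²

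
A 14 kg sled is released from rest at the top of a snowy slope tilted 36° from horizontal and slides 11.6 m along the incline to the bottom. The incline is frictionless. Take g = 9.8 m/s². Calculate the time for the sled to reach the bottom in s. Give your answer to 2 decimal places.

The weight component along the incline is mg sin 36° = 80.644 N and the normal force is N = mg cos 36° = 110.997 N.
With no friction, a = g sin 36° = 5.7603 m/s².
Starting from rest, L = ½at², so t = √(2L/a) = √(2 × 11.6 / 5.7603) = 2.0069 s.

2.01 s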